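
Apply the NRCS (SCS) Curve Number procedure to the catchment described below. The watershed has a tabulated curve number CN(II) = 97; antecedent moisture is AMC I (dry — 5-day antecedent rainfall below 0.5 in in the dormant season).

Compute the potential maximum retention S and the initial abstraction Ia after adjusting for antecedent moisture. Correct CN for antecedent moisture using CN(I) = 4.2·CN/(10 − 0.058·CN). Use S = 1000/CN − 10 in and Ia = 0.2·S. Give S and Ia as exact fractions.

S = 500/679 in ≈ 0.736 in; Ia = 100/679 in ≈ 0.147 in

Dry (AMC I): CN(I) = 4.2·97/(10 − 0.058·97) = (2037/5)/(2187/500) = 67900/729 ≈ 93.141
Retention S: 1000/CN − 10 with CN=93.141 → S = 500/679 ≈ 0.736 in
Ia = 0.2·(500/679) = 100/679 in ≈ 0.147 in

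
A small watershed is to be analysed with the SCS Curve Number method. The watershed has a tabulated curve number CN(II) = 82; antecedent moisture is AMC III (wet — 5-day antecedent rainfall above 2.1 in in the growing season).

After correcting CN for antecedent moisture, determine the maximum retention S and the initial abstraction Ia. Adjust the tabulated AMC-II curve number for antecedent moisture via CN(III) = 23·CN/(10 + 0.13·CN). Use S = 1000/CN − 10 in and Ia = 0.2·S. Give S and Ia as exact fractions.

S = 900/943 in ≈ 0.954 in; Ia = 180/943 in ≈ 0.191 in

Wet (AMC III): CN(III) = 23·82/(10 + 0.13·82) = 1886/(1033/50) = 94300/1033 ≈ 91.288
S = 1000/(94300/1033) − 10 = 900/943 in ≈ 0.954 in
Initial abstraction Ia = S/5 = (900/943)/5 = 180/943 ≈ 0.191 in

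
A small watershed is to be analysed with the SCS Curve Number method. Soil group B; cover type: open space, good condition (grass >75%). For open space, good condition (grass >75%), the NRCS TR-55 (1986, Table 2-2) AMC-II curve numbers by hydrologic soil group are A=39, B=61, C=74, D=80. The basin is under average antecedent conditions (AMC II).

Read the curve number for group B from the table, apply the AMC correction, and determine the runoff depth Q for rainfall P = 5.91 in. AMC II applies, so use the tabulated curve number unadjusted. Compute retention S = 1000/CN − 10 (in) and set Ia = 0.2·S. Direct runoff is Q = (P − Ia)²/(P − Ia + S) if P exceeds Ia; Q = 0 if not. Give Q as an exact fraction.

Q = 266039667/136743700 in ≈ 1.946 in

NRCS table: open space, good condition (grass >75%), soil group B → CN(II) = 61
Average conditions: CN = 61 (no AMC adjustment).
Max retention: S = 1000/61 − 10 = 390/61 in (≈ 6.393 in)
Ia = 0.2·(390/61) = 78/61 in ≈ 1.279 in
Since P=5.910 > Ia=1.279: effective rainfall P−Ia = 28251/6100 in
Q: (28251/6100)² ÷ (67251/6100) = 266039667/136743700 in (≈ 1.946 in)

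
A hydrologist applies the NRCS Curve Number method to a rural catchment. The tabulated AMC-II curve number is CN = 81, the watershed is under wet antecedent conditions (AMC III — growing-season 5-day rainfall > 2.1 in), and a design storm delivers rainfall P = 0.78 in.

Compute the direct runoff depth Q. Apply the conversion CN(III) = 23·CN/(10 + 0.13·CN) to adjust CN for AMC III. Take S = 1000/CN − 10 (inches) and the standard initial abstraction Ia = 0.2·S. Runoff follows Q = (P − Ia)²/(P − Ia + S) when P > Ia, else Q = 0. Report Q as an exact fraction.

Adjust CN=81 to AMC III: 23·81/(10 + 0.13·81) → 1863 ÷ (2053/100) = 186300/2053 ≈ 90.745
Retention S: 1000/CN − 10 with CN=90.745 → S = 1900/1863 ≈ 1.020 in
Initial abstraction Ia = S/5 = (1900/1863)/5 = 380/1863 ≈ 0.204 in
Excess rainfall: 0.780 − 0.204 = 0.576 in; P > Ia so Q > 0
Q = (53657/93150)²/((53657/93150) + 1900/1863) = (2879073649/8676922500)/(148657/93150) = 2879073649/13847399550 in ≈ 0.208 in

Q = 2879073649/13847399550 in ≈ 0.208 in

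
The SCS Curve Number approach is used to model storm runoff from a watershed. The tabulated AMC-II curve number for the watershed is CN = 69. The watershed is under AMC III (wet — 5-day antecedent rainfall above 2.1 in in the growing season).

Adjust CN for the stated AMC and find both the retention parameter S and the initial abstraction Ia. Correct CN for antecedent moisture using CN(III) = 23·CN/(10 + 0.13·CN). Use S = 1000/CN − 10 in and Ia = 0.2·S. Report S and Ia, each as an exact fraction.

S = 3100/1587 in ≈ 1.953 in; Ia = 620/1587 in ≈ 0.391 in

CN(III) from CN(II)=69: (23·69)/(10 + 0.13·69) = 158700/1897 ≈ 83.658
S = 1000/(158700/1897) − 10 = 3100/1587 in ≈ 1.953 in
Ia = 0.2S: 0.2·1.953 = 0.391 in (exactly 620/1587)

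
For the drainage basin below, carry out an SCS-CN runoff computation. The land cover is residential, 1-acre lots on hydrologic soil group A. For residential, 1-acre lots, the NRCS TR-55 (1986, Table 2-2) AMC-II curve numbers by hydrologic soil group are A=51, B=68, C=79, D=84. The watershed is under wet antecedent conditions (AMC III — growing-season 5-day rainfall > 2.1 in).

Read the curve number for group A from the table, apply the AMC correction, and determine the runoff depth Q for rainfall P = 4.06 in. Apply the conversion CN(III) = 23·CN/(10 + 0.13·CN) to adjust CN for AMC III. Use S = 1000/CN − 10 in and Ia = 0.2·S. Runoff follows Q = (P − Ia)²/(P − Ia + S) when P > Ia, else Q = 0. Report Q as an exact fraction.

Q = 5109428023/3637297050 in ≈ 1.405 in

NRCS table: residential, 1-acre lots, soil group A → CN(II) = 51
CN(III) from CN(II)=51: (23·51)/(10 + 0.13·51) = 117300/1663 ≈ 70.535
Max retention: S = 1000/(117300/1663) − 10 = 4900/1173 in (≈ 4.177 in)
Ia = 0.2S: 0.2·4.177 = 0.835 in (exactly 980/1173)
Since P=4.060 > Ia=0.835: effective rainfall P−Ia = 189119/58650 in
Q = (189119/58650)²/((189119/58650) + 4900/1173) = (35765996161/3439822500)/(434119/58650) = 5109428023/3637297050 in ≈ 1.405 in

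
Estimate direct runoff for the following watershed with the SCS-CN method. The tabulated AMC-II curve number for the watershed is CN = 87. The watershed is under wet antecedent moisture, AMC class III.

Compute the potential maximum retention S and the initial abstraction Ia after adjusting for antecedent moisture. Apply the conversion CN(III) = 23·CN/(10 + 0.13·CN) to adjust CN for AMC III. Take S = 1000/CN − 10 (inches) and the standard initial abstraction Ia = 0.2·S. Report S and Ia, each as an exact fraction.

Adjust CN=87 to AMC III: 23·87/(10 + 0.13·87) → 2001 ÷ (2131/100) = 200100/2131 ≈ 93.900
S = 1000/(200100/2131) − 10 = 1300/2001 in ≈ 0.650 in
Initial abstraction Ia = S/5 = (1300/2001)/5 = 260/2001 ≈ 0.130 in

S = 1300/2001 in ≈ 0.650 in; Ia = 260/2001 in ≈ 0.130 in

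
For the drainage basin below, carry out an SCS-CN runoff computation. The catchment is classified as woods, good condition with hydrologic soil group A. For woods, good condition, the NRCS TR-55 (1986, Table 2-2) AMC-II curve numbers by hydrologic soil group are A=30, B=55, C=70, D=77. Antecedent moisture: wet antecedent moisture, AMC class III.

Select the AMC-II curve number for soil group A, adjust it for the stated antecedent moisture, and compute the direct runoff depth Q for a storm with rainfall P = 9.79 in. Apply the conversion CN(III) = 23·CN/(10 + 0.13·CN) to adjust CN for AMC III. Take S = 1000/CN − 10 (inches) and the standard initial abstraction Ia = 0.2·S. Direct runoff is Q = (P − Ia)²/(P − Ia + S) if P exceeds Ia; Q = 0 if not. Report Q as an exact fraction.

Q = 2867709601/852501900 in ≈ 3.364 in

NRCS table: woods, good condition, soil group A → CN(II) = 30
CN(III) from CN(II)=30: (23·30)/(10 + 0.13·30) = 6900/139 ≈ 49.640
Retention S: 1000/CN − 10 with CN=49.640 → S = 700/69 ≈ 10.145 in
Ia = 0.2·(700/69) = 140/69 in ≈ 2.029 in
P − Ia = 9.790 − 2.029 = 53551/6900 ≈ 7.761 in (> 0, runoff occurs)
Q: (53551/6900)² ÷ (123551/6900) = 2867709601/852501900 in (≈ 3.364 in)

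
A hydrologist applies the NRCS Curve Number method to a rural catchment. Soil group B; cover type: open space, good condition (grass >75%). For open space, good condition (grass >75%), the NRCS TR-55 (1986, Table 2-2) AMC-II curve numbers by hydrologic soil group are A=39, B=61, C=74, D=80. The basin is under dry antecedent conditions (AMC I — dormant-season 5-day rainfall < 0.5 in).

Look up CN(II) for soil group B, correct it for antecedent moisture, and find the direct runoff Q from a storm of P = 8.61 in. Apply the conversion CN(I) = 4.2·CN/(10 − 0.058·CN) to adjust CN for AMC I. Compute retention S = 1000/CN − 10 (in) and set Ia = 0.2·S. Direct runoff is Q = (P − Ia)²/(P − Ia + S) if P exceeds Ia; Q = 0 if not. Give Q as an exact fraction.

Q = 56476096609/37902526900 in ≈ 1.490 in

NRCS table: open space, good condition (grass >75%), soil group B → CN(II) = 61
CN(I) from CN(II)=61: (4.2·61)/(10 − 0.058·61) = 42700/1077 ≈ 39.647
S = 1000/(42700/1077) − 10 = 6500/427 in ≈ 15.222 in
Ia = 0.2·(6500/427) = 1300/427 in ≈ 3.044 in
P − Ia = 8.610 − 3.044 = 237647/42700 ≈ 5.566 in (> 0, runoff occurs)
Q = (237647/42700)²/((237647/42700) + 6500/427) = (56476096609/1823290000)/(887647/42700) = 56476096609/37902526900 in ≈ 1.490 in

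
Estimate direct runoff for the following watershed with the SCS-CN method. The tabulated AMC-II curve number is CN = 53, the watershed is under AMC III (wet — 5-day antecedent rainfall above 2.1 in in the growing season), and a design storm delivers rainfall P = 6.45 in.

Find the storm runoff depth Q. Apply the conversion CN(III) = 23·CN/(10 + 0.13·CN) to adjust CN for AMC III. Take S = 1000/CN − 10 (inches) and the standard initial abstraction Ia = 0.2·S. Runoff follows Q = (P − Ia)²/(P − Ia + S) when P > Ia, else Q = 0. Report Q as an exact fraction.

Q = 19168679401/5667155380 in ≈ 3.382 in

Wet (AMC III): CN(III) = 23·53/(10 + 0.13·53) = 1219/(1689/100) = 121900/1689 ≈ 72.173
Max retention: S = 1000/(121900/1689) − 10 = 4700/1219 in (≈ 3.856 in)
Ia = 0.2·(4700/1219) = 940/1219 in ≈ 0.771 in
Since P=6.450 > Ia=0.771: effective rainfall P−Ia = 138451/24380 in
Runoff Q = (P−Ia)²/(P−Ia+S) = (5.679)²/(5.679+3.856) = 19168679401/5667155380 ≈ 3.382 in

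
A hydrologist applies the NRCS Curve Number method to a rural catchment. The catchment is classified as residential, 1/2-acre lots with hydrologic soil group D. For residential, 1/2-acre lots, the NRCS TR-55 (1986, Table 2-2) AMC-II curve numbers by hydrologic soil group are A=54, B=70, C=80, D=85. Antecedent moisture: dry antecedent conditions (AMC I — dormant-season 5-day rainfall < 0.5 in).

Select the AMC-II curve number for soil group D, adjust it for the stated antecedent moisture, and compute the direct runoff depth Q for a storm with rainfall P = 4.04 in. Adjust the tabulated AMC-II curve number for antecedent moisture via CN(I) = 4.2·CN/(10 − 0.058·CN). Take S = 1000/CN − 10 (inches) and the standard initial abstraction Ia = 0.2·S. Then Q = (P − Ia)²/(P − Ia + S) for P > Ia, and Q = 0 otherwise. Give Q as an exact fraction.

NRCS table: residential, 1/2-acre lots, soil group D → CN(II) = 85
Dry (AMC I): CN(I) = 4.2·85/(10 − 0.058·85) = 357/(507/100) = 11900/169 ≈ 70.414
S = 1000/(11900/169) − 10 = 500/119 in ≈ 4.202 in
Ia = 0.2S: 0.2·4.202 = 0.840 in (exactly 100/119)
Since P=4.040 > Ia=0.840: effective rainfall P−Ia = 9519/2975 in
Q: (9519/2975)² ÷ (22019/2975) = 90611361/65506525 in (≈ 1.383 in)

Q = 90611361/65506525 in ≈ 1.383 in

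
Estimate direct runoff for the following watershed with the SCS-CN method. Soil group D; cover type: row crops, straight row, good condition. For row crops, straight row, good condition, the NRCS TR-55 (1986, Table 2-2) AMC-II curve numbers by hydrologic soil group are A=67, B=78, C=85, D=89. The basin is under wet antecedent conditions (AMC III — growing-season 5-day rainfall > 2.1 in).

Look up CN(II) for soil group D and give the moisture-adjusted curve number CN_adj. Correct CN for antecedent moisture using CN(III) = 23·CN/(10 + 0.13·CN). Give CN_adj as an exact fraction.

CN_adj = 204700/2157 ≈ 94.900

NRCS table: row crops, straight row, good condition, soil group D → CN(II) = 89
Adjust CN=89 to AMC III: 23·89/(10 + 0.13·89) → 2047 ÷ (2157/100) = 204700/2157 ≈ 94.900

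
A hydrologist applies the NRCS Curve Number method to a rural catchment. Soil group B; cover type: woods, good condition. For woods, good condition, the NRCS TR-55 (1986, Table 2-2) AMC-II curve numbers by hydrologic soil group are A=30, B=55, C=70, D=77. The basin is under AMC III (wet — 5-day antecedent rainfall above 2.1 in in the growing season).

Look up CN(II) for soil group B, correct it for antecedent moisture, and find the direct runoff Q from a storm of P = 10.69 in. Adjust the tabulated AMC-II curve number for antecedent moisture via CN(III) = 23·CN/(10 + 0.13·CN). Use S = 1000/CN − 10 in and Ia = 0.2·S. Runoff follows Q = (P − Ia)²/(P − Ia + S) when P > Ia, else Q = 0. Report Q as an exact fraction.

Q = 63734536849/8664162100 in ≈ 7.356 in

NRCS table: woods, good condition, soil group B → CN(II) = 55
Wet (AMC III): CN(III) = 23·55/(10 + 0.13·55) = 1265/(343/20) = 25300/343 ≈ 73.761
S = 1000/(25300/343) − 10 = 900/253 in ≈ 3.557 in
Ia = 0.2S: 0.2·3.557 = 0.711 in (exactly 180/253)
Since P=10.690 > Ia=0.711: effective rainfall P−Ia = 252457/25300 in
Q: (252457/25300)² ÷ (342457/25300) = 63734536849/8664162100 in (≈ 7.356 in)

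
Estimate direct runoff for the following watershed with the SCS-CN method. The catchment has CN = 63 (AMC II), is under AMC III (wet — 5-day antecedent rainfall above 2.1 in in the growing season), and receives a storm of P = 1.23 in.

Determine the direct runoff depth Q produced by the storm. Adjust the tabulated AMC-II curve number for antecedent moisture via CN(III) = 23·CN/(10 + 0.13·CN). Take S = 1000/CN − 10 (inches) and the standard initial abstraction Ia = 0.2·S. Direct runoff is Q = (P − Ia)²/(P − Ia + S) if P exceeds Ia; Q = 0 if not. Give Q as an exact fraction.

Wet (AMC III): CN(III) = 23·63/(10 + 0.13·63) = 1449/(1819/100) = 144900/1819 ≈ 79.659
S = 1000/(144900/1819) − 10 = 3700/1449 in ≈ 2.553 in
Initial abstraction Ia = S/5 = (3700/1449)/5 = 740/1449 ≈ 0.511 in
Since P=1.230 > Ia=0.511: effective rainfall P−Ia = 104227/144900 in
Q: (104227/144900)² ÷ (474227/144900) = 10863267529/68715492300 in (≈ 0.158 in)

Q = 10863267529/68715492300 in ≈ 0.158 in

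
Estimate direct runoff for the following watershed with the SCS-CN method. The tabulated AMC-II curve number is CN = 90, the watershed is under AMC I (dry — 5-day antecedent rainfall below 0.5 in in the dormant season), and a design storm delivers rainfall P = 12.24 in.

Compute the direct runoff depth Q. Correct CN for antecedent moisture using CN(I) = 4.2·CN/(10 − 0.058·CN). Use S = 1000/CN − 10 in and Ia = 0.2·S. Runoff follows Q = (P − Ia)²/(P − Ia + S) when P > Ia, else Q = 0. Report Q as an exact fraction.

Adjust CN=90 to AMC I: 4.2·90/(10 − 0.058·90) → 378 ÷ (239/50) = 18900/239 ≈ 79.079
Max retention: S = 1000/(18900/239) − 10 = 500/189 in (≈ 2.646 in)
Initial abstraction Ia = S/5 = (500/189)/5 = 100/189 ≈ 0.529 in
Since P=12.240 > Ia=0.529: effective rainfall P−Ia = 55334/4725 in
Q: (55334/4725)² ÷ (67834/4725) = 1530925778/160257825 in (≈ 9.553 in)

Q = 1530925778/160257825 in ≈ 9.553 in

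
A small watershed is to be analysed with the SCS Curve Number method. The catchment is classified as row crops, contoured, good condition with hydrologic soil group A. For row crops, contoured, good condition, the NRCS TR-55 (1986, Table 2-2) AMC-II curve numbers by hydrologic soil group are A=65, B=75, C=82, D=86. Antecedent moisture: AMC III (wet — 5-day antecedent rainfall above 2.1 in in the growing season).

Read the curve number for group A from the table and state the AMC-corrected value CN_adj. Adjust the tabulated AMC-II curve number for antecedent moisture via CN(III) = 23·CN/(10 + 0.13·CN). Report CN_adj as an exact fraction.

CN_adj = 29900/369 ≈ 81.030

NRCS table: row crops, contoured, good condition, soil group A → CN(II) = 65
Wet (AMC III): CN(III) = 23·65/(10 + 0.13·65) = 1495/(369/20) = 29900/369 ≈ 81.030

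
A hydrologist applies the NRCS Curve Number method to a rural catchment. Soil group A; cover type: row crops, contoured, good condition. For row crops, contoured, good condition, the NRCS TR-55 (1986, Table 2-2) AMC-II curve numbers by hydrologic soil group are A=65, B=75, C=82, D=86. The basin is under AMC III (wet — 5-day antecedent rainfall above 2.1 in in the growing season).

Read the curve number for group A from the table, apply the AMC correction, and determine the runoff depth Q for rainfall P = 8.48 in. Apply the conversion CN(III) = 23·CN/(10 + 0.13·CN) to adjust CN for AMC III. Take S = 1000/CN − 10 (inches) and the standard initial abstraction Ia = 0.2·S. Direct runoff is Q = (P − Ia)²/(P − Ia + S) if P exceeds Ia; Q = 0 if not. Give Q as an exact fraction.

NRCS table: row crops, contoured, good condition, soil group A → CN(II) = 65
Wet (AMC III): CN(III) = 23·65/(10 + 0.13·65) = 1495/(369/20) = 29900/369 ≈ 81.030
Max retention: S = 1000/(29900/369) − 10 = 700/299 in (≈ 2.341 in)
Ia = 0.2·(700/299) = 140/299 in ≈ 0.468 in
P − Ia = 8.480 − 0.468 = 59888/7475 ≈ 8.012 in (> 0, runoff occurs)
Runoff Q = (P−Ia)²/(P−Ia+S) = (8.012)²/(8.012+2.341) = 896643136/144618825 ≈ 6.200 in

Q = 896643136/144618825 in ≈ 6.200 in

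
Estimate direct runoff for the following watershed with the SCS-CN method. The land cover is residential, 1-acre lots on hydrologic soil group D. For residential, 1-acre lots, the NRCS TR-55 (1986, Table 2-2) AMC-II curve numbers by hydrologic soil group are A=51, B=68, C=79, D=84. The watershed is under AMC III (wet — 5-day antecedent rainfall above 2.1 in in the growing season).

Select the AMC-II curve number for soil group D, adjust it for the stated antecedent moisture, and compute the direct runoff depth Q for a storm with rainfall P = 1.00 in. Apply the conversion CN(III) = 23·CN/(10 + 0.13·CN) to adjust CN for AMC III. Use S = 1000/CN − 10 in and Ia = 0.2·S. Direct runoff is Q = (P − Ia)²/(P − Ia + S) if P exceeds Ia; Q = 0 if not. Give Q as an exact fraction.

Q = 162409/387849 in ≈ 0.419 in

NRCS table: residential, 1-acre lots, soil group D → CN(II) = 84
Wet (AMC III): CN(III) = 23·84/(10 + 0.13·84) = 1932/(523/25) = 48300/523 ≈ 92.352
Max retention: S = 1000/(48300/523) − 10 = 400/483 in (≈ 0.828 in)
Ia = 0.2S: 0.2·0.828 = 0.166 in (exactly 80/483)
Excess rainfall: 1.000 − 0.166 = 0.834 in; P > Ia so Q > 0
Runoff Q = (P−Ia)²/(P−Ia+S) = (0.834)²/(0.834+0.828) = 162409/387849 ≈ 0.419 in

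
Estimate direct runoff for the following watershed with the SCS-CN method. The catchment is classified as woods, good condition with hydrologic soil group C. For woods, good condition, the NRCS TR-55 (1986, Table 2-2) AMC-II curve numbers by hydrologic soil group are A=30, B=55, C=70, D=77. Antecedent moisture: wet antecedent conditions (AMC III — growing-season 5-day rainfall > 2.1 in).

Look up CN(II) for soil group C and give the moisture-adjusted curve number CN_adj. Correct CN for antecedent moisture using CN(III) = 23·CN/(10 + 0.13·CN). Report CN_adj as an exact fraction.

NRCS table: woods, good condition, soil group C → CN(II) = 70
Wet (AMC III): CN(III) = 23·70/(10 + 0.13·70) = 1610/(191/10) = 16100/191 ≈ 84.293

CN_adj = 16100/191 ≈ 84.293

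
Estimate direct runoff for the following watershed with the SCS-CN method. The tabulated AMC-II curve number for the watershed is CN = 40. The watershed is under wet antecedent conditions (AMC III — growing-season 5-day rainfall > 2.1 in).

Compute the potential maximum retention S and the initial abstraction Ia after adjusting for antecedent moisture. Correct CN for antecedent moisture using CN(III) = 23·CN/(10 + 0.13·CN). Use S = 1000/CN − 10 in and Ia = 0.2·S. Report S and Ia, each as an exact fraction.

Adjust CN=40 to AMC III: 23·40/(10 + 0.13·40) → 920 ÷ (76/5) = 1150/19 ≈ 60.526
Retention S: 1000/CN − 10 with CN=60.526 → S = 150/23 ≈ 6.522 in
Ia = 0.2S: 0.2·6.522 = 1.304 in (exactly 30/23)

S = 150/23 in ≈ 6.522 in; Ia = 30/23 in ≈ 1.304 in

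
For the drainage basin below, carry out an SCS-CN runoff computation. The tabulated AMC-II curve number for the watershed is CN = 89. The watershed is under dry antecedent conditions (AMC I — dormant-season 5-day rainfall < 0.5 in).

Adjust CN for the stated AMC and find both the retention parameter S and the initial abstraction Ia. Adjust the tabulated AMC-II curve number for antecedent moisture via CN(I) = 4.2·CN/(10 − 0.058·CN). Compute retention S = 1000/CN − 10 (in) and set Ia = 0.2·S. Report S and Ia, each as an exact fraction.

CN(I) from CN(II)=89: (4.2·89)/(10 − 0.058·89) = 186900/2419 ≈ 77.263
S = 1000/(186900/2419) − 10 = 5500/1869 in ≈ 2.943 in
Initial abstraction Ia = S/5 = (5500/1869)/5 = 1100/1869 ≈ 0.589 in

S = 5500/1869 in ≈ 2.943 in; Ia = 1100/1869 in ≈ 0.589 in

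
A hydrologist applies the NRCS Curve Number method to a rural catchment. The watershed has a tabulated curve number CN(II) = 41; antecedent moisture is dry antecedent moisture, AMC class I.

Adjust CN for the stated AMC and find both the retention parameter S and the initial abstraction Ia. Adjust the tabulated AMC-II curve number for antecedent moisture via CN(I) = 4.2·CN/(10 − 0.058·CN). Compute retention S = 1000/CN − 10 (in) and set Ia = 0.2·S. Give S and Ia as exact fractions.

S = 29500/861 in ≈ 34.262 in; Ia = 5900/861 in ≈ 6.852 in

CN(I) from CN(II)=41: (4.2·41)/(10 − 0.058·41) = 86100/3811 ≈ 22.592
Retention S: 1000/CN − 10 with CN=22.592 → S = 29500/861 ≈ 34.262 in
Ia = 0.2·(29500/861) = 5900/861 in ≈ 6.852 in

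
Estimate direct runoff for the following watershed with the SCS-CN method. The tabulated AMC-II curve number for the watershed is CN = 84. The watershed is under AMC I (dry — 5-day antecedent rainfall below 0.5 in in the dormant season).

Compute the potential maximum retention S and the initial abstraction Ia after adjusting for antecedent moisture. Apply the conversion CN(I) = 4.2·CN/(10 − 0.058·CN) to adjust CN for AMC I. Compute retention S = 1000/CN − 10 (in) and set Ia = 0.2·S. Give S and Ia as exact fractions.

Adjust CN=84 to AMC I: 4.2·84/(10 − 0.058·84) → (1764/5) ÷ (641/125) = 44100/641 ≈ 68.799
Max retention: S = 1000/(44100/641) − 10 = 2000/441 in (≈ 4.535 in)
Ia = 0.2·(2000/441) = 400/441 in ≈ 0.907 in

S = 2000/441 in ≈ 4.535 in; Ia = 400/441 in ≈ 0.907 in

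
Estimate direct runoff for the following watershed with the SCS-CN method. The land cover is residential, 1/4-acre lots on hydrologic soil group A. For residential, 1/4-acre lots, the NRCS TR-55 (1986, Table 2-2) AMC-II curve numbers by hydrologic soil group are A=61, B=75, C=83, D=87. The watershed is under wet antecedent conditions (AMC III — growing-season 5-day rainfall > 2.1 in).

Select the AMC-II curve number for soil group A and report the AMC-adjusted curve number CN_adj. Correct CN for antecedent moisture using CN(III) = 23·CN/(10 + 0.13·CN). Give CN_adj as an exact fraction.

CN_adj = 140300/1793 ≈ 78.249

NRCS table: residential, 1/4-acre lots, soil group A → CN(II) = 61
Adjust CN=61 to AMC III: 23·61/(10 + 0.13·61) → 1403 ÷ (1793/100) = 140300/1793 ≈ 78.249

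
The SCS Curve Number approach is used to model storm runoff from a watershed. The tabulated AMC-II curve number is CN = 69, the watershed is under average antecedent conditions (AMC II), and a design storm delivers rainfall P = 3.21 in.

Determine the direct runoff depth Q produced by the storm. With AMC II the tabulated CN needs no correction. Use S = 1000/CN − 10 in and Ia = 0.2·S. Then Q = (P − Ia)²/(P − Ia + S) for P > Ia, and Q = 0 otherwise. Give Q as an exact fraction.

Q = 254370601/323948100 in ≈ 0.785 in

AMC II — tabulated CN = 69 applies directly.
Retention S: 1000/CN − 10 with CN=69.000 → S = 310/69 ≈ 4.493 in
Ia = 0.2S: 0.2·4.493 = 0.899 in (exactly 62/69)
Since P=3.210 > Ia=0.899: effective rainfall P−Ia = 15949/6900 in
Q: (15949/6900)² ÷ (46949/6900) = 254370601/323948100 in (≈ 0.785 in)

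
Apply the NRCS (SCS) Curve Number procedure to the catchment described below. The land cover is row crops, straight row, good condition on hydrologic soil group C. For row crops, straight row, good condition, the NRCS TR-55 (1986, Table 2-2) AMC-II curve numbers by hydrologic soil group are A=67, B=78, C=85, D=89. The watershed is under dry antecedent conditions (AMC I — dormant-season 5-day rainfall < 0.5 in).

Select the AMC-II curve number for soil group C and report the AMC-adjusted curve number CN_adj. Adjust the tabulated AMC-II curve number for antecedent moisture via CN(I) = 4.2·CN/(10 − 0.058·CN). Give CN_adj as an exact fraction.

NRCS table: row crops, straight row, good condition, soil group C → CN(II) = 85
Adjust CN=85 to AMC I: 4.2·85/(10 − 0.058·85) → 357 ÷ (507/100) = 11900/169 ≈ 70.414

CN_adj = 11900/169 ≈ 70.414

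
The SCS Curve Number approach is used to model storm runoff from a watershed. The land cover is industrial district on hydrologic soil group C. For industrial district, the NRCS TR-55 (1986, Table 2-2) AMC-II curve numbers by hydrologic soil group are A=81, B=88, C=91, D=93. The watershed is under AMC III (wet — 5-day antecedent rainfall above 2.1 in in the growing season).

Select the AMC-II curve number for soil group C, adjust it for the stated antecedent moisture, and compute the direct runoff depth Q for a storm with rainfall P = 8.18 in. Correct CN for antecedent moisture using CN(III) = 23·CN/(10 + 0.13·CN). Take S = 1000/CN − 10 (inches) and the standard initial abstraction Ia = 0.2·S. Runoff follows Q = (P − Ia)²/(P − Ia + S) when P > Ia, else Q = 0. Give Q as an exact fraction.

Q = 717471679369/93351672050 in ≈ 7.686 in

NRCS table: industrial district, soil group C → CN(II) = 91
Adjust CN=91 to AMC III: 23·91/(10 + 0.13·91) → 2093 ÷ (2183/100) = 209300/2183 ≈ 95.877
S = 1000/(209300/2183) − 10 = 900/2093 in ≈ 0.430 in
Ia = 0.2·(900/2093) = 180/2093 in ≈ 0.086 in
Excess rainfall: 8.180 − 0.086 = 8.094 in; P > Ia so Q > 0
Q = (847037/104650)²/((847037/104650) + 900/2093) = (717471679369/10951622500)/(892037/104650) = 717471679369/93351672050 in ≈ 7.686 in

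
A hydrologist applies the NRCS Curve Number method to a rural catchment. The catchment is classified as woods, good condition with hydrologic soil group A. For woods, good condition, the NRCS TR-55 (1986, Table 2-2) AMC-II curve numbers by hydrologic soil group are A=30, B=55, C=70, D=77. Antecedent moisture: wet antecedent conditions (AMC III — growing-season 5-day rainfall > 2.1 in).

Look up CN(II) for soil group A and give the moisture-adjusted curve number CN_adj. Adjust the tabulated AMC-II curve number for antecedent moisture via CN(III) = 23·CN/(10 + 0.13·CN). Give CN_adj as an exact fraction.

NRCS table: woods, good condition, soil group A → CN(II) = 30
Adjust CN=30 to AMC III: 23·30/(10 + 0.13·30) → 690 ÷ (139/10) = 6900/139 ≈ 49.640

CN_adj = 6900/139 ≈ 49.640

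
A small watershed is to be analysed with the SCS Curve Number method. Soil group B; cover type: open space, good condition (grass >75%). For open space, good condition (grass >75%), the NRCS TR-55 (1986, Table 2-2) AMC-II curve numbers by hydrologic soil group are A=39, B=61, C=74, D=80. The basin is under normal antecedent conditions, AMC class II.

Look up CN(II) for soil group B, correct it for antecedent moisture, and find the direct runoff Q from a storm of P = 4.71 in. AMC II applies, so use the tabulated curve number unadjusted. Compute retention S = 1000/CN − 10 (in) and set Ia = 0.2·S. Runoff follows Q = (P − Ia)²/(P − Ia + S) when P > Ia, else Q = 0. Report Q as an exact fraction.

Q = 48678529/40619900 in ≈ 1.198 in

NRCS table: open space, good condition (grass >75%), soil group B → CN(II) = 61
AMC II — tabulated CN = 61 applies directly.
S = 1000/61 − 10 = 390/61 in ≈ 6.393 in
Ia = 0.2S: 0.2·6.393 = 1.279 in (exactly 78/61)
Excess rainfall: 4.710 − 1.279 = 3.431 in; P > Ia so Q > 0
Q: (20931/6100)² ÷ (59931/6100) = 48678529/40619900 in (≈ 1.198 in)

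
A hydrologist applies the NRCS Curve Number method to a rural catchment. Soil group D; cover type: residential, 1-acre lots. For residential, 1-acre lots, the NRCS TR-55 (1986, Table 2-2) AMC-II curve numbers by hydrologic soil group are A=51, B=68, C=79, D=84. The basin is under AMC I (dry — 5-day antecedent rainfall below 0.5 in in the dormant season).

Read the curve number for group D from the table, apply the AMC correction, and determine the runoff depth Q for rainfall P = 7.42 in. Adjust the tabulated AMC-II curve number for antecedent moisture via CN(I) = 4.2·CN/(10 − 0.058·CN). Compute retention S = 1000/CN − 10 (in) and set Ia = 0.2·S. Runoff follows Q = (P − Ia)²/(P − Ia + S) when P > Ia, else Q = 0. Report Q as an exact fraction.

NRCS table: residential, 1-acre lots, soil group D → CN(II) = 84
CN(I) from CN(II)=84: (4.2·84)/(10 − 0.058·84) = 44100/641 ≈ 68.799
S = 1000/(44100/641) − 10 = 2000/441 in ≈ 4.535 in
Ia = 0.2S: 0.2·4.535 = 0.907 in (exactly 400/441)
Since P=7.420 > Ia=0.907: effective rainfall P−Ia = 143611/22050 in
Q = (143611/22050)²/((143611/22050) + 2000/441) = (20624119321/486202500)/(243611/22050) = 20624119321/5371622550 in ≈ 3.839 in

Q = 20624119321/5371622550 in ≈ 3.839 in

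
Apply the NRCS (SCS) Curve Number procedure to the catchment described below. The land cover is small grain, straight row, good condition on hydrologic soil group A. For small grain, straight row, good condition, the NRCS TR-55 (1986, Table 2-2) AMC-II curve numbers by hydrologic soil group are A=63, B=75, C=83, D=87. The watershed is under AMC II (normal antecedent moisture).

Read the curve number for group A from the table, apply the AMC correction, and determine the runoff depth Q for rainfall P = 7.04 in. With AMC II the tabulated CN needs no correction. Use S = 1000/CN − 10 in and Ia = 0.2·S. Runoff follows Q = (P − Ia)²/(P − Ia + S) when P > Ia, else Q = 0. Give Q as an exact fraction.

Q = 21335161/7279650 in ≈ 2.931 in

NRCS table: small grain, straight row, good condition, soil group A → CN(II) = 63
AMC II — tabulated CN = 63 applies directly.
Retention S: 1000/CN − 10 with CN=63.000 → S = 370/63 ≈ 5.873 in
Initial abstraction Ia = S/5 = (370/63)/5 = 74/63 ≈ 1.175 in
Excess rainfall: 7.040 − 1.175 = 5.865 in; P > Ia so Q > 0
Q: (9238/1575)² ÷ (18488/1575) = 21335161/7279650 in (≈ 2.931 in)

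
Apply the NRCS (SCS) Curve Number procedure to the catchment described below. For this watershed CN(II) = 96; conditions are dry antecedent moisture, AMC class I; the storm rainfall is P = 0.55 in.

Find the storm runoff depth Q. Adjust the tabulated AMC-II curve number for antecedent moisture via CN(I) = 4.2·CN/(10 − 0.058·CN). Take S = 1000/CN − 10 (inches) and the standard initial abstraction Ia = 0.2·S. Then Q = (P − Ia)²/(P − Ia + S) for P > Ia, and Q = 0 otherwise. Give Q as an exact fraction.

CN(I) from CN(II)=96: (4.2·96)/(10 − 0.058·96) = 25200/277 ≈ 90.975
S = 1000/(25200/277) − 10 = 125/126 in ≈ 0.992 in
Initial abstraction Ia = S/5 = (125/126)/5 = 25/126 ≈ 0.198 in
Excess rainfall: 0.550 − 0.198 = 0.352 in; P > Ia so Q > 0
Q = (443/1260)²/((443/1260) + 125/126) = (196249/1587600)/(1693/1260) = 196249/2133180 in ≈ 0.092 in

Q = 196249/2133180 in ≈ 0.092 in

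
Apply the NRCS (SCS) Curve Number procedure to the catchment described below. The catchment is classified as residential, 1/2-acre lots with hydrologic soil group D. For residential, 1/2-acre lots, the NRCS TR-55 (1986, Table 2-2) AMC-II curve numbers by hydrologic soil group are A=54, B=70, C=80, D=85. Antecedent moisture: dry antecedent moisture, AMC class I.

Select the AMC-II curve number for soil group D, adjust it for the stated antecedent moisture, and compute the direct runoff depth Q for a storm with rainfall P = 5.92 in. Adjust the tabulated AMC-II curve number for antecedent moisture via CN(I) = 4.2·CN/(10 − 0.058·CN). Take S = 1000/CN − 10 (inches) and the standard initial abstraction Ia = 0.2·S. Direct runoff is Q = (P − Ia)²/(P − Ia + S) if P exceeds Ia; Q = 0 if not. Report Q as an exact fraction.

Q = 57093136/20536425 in ≈ 2.780 in

NRCS table: residential, 1/2-acre lots, soil group D → CN(II) = 85
Dry (AMC I): CN(I) = 4.2·85/(10 − 0.058·85) = 357/(507/100) = 11900/169 ≈ 70.414
Retention S: 1000/CN − 10 with CN=70.414 → S = 500/119 ≈ 4.202 in
Ia = 0.2S: 0.2·4.202 = 0.840 in (exactly 100/119)
Excess rainfall: 5.920 − 0.840 = 5.080 in; P > Ia so Q > 0
Runoff Q = (P−Ia)²/(P−Ia+S) = (5.080)²/(5.080+4.202) = 57093136/20536425 ≈ 2.780 in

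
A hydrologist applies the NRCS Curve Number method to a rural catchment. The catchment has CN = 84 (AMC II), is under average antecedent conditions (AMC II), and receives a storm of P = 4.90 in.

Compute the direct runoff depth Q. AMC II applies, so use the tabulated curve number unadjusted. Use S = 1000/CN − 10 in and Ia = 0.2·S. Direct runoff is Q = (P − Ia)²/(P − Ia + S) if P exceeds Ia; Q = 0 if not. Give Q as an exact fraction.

Q = 900601/283290 in ≈ 3.179 in

Average conditions: CN = 84 (no AMC adjustment).
Max retention: S = 1000/84 − 10 = 40/21 in (≈ 1.905 in)
Initial abstraction Ia = S/5 = (40/21)/5 = 8/21 ≈ 0.381 in
Excess rainfall: 4.900 − 0.381 = 4.519 in; P > Ia so Q > 0
Q = (949/210)²/((949/210) + 40/21) = (900601/44100)/(1349/210) = 900601/283290 in ≈ 3.179 in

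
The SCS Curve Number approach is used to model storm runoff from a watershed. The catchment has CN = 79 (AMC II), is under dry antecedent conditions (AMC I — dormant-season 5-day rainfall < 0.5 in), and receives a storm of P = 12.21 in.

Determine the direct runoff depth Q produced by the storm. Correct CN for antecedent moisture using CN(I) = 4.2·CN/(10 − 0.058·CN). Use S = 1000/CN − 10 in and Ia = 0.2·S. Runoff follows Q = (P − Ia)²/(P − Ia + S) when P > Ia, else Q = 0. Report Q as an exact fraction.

CN(I) from CN(II)=79: (4.2·79)/(10 − 0.058·79) = 7900/129 ≈ 61.240
S = 1000/(7900/129) − 10 = 500/79 in ≈ 6.329 in
Initial abstraction Ia = S/5 = (500/79)/5 = 100/79 ≈ 1.266 in
Since P=12.210 > Ia=1.266: effective rainfall P−Ia = 86459/7900 in
Runoff Q = (P−Ia)²/(P−Ia+S) = (10.944)²/(10.944+6.329) = 7475158681/1078026100 ≈ 6.934 in

Q = 7475158681/1078026100 in ≈ 6.934 in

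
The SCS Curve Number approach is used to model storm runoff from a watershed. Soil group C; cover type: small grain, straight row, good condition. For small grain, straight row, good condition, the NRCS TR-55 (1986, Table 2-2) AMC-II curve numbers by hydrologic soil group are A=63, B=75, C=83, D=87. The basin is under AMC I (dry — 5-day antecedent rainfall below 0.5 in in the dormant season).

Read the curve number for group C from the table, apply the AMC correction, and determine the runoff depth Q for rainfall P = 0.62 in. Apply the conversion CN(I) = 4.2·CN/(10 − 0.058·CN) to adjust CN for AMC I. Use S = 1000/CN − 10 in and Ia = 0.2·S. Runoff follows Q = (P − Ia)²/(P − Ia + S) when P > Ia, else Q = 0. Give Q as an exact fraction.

NRCS table: small grain, straight row, good condition, soil group C → CN(II) = 83
Dry (AMC I): CN(I) = 4.2·83/(10 − 0.058·83) = (1743/5)/(2593/500) = 174300/2593 ≈ 67.219
Retention S: 1000/CN − 10 with CN=67.219 → S = 8500/1743 ≈ 4.877 in
Ia = 0.2S: 0.2·4.877 = 0.975 in (exactly 1700/1743)
P = 0.620 ≤ Ia = 0.975 in: entire storm abstracted, Q = 0.

Q = 0 in ≈ 0.000 in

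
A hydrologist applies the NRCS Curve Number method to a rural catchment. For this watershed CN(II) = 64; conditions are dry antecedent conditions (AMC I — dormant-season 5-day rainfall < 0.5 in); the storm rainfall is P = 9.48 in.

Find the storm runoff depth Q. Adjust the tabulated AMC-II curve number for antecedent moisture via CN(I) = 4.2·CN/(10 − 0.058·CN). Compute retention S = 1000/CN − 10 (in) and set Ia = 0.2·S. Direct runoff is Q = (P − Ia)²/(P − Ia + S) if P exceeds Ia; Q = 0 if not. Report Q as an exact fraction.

Q = 7555707/3298400 in ≈ 2.291 in

Dry (AMC I): CN(I) = 4.2·64/(10 − 0.058·64) = (1344/5)/(786/125) = 5600/131 ≈ 42.748
Retention S: 1000/CN − 10 with CN=42.748 → S = 375/28 ≈ 13.393 in
Initial abstraction Ia = S/5 = (375/28)/5 = 75/28 ≈ 2.679 in
Excess rainfall: 9.480 − 2.679 = 6.801 in; P > Ia so Q > 0
Q = (4761/700)²/((4761/700) + 375/28) = (22667121/490000)/(3534/175) = 7555707/3298400 in ≈ 2.291 in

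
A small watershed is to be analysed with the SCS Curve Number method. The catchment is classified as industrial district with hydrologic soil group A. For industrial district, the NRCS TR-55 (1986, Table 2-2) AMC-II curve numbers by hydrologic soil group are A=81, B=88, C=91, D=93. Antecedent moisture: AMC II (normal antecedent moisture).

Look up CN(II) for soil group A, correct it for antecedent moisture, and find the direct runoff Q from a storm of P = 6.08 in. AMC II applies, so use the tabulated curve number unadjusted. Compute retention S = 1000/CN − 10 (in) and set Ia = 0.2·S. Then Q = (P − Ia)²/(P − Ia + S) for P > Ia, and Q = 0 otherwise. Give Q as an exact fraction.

Q = 1698619/429300 in ≈ 3.957 in

NRCS table: industrial district, soil group A → CN(II) = 81
AMC II — tabulated CN = 81 applies directly.
S = 1000/81 − 10 = 190/81 in ≈ 2.346 in
Initial abstraction Ia = S/5 = (190/81)/5 = 38/81 ≈ 0.469 in
Since P=6.080 > Ia=0.469: effective rainfall P−Ia = 11362/2025 in
Q: (11362/2025)² ÷ (16112/2025) = 1698619/429300 in (≈ 3.957 in)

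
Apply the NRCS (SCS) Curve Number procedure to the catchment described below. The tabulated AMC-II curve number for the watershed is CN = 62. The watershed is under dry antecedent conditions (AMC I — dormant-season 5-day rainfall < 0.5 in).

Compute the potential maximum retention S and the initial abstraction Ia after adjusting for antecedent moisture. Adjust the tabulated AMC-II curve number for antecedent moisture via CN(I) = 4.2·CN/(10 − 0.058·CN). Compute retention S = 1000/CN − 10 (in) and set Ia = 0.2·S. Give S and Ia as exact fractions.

Dry (AMC I): CN(I) = 4.2·62/(10 − 0.058·62) = (1302/5)/(1601/250) = 65100/1601 ≈ 40.662
Retention S: 1000/CN − 10 with CN=40.662 → S = 9500/651 ≈ 14.593 in
Ia = 0.2S: 0.2·14.593 = 2.919 in (exactly 1900/651)

S = 9500/651 in ≈ 14.593 in; Ia = 1900/651 in ≈ 2.919 in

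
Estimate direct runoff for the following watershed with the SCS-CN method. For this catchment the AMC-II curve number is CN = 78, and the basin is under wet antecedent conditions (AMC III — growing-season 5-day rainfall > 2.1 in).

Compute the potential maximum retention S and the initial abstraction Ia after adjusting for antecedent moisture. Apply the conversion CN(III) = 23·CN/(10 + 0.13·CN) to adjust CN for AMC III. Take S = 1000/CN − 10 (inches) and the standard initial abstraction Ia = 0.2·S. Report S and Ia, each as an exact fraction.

S = 1100/897 in ≈ 1.226 in; Ia = 220/897 in ≈ 0.245 in

CN(III) from CN(II)=78: (23·78)/(10 + 0.13·78) = 89700/1007 ≈ 89.076
Max retention: S = 1000/(89700/1007) − 10 = 1100/897 in (≈ 1.226 in)
Initial abstraction Ia = S/5 = (1100/897)/5 = 220/897 ≈ 0.245 in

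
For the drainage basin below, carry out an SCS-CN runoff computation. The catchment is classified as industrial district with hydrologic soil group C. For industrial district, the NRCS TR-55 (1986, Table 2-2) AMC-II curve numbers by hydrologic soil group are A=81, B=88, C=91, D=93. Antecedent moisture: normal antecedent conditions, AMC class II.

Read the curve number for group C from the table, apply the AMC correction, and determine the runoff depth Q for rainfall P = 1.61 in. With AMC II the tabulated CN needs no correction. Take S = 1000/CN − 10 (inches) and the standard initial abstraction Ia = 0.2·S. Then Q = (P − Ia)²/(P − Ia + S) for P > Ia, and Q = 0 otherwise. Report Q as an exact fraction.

NRCS table: industrial district, soil group C → CN(II) = 91
Average conditions: CN = 91 (no AMC adjustment).
Retention S: 1000/CN − 10 with CN=91.000 → S = 90/91 ≈ 0.989 in
Ia = 0.2S: 0.2·0.989 = 0.198 in (exactly 18/91)
P − Ia = 1.610 − 0.198 = 12851/9100 ≈ 1.412 in (> 0, runoff occurs)
Q: (12851/9100)² ÷ (21851/9100) = 165148201/198844100 in (≈ 0.831 in)

Q = 165148201/198844100 in ≈ 0.831 in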